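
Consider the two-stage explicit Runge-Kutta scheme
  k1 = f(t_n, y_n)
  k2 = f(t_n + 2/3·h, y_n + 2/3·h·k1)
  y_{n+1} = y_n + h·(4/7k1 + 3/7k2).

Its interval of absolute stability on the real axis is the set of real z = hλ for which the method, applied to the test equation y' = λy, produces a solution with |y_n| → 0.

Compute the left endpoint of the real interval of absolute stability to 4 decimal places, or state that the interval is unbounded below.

Test eqn y'=λy, z=hλ:
  k1=λy_n ⇒ h·k1=z·y_n;  k2=λ(1+2/3z)y_n ⇒ h·k2=z(1+2/3z)y_n
  y_{n+1}/y_n = 1 + 4/7z + 3/7z(1+2/3z) = 1 + z + 2/7z²
  Hence R(z) = 1 + z + 2/7z².

Boundary: |R(x)|=1, x<0.
x=-1.39: |R|=0.1620
R=1: x+2/7x²=0 ⇒ x=−7/2=-3.5000; min R=1−1/(4·2/7)=0.1250>−1
Confirm numerically:
  x=-3.032: |R|=0.59458 <1
  x=-2.784: |R|=0.43047 <1
  x=-2.642: |R|=0.35233 <1
  x=-2.316: |R|=0.21653 <1
  x=-4.096: |R|=1.69749 >1
  x=-3.927: |R|=1.47909 >1
  x=-3.661: |R|=1.16841 >1
Stable set (-3.5000, 0).

left endpoint -3.5000.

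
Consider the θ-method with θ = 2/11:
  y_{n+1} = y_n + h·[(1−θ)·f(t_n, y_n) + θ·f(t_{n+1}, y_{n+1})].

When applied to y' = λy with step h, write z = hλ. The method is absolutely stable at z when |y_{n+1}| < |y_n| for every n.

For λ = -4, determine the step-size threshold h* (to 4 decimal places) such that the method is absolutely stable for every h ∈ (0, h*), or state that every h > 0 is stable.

On y'=λy, z=hλ:
  y_{n+1} = y_n + z·[9/11·y_n + 2/11·y_{n+1}] ⇒ (1 − 2/11z)y_{n+1} = (1 + 9/11z)y_n
  R(z) = (1 + 9/11z)/(1 − 2/11z).

Solve |R(x)|<1 on ℝ⁻.
x=-0.51: |R|=0.5333
R=−1: 1+9/11x = −1+2/11x ⇒ -7/11x=2 ⇒ x=2/(-7/11)=-3.1429
Confirm numerically:
  x=-2.514: |R|=0.72536 <1
  x=-2.229: |R|=0.58617 <1
  x=-1.961: |R|=0.44558 <1
  x=-1.421: |R|=0.12924 <1
  x=-3.715: |R|=1.21731 >1
  x=-3.598: |R|=1.17509 >1
  x=-3.401: |R|=1.10151 >1
So |R|<1 on (-3.1429, 0).

(-3.1429,0); λ=-4 ⇒ h* = (22/7)/4 = 0.7857.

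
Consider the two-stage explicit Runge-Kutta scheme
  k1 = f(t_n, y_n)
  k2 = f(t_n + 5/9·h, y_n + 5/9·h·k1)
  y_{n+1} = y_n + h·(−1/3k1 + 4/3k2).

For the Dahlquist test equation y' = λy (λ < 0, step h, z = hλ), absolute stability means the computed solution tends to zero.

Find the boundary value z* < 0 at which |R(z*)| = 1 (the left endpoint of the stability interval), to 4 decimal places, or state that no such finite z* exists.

z* = -1.3500.

Test eqn y'=λy, z=hλ:
  k1=λy_n ⇒ h·k1=z·y_n;  k2=λ(1+5/9z)y_n ⇒ h·k2=z(1+5/9z)y_n
  y_{n+1}/y_n = 1 − 1/3z + 4/3z(1+5/9z) = 1 + z + 20/27z²
  so R(z) = 1 + z + 20/27z².

Find x<0 with |R(x)|<1.
x=-1.53: |R|=1.2040
R=1: x+20/27x²=0 ⇒ x=−27/20=-1.3500; min R=1−1/(4·20/27)=0.6625>−1
Confirm numerically:
  x=-1.119: |R|=0.80853 <1
  x=-1.108: |R|=0.80138 <1
  x=-0.634: |R|=0.66375 <1
  x=-1.564: |R|=1.24792 >1
  x=-1.539: |R|=1.21546 >1
Interval (-1.3500, 0).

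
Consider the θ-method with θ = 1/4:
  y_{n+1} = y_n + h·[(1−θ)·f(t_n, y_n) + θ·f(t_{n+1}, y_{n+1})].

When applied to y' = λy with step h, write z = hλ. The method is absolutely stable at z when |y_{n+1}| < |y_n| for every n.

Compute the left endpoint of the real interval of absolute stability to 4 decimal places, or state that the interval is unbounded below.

With y'=λy (z=hλ):
  y_{n+1} = y_n + z·[3/4·y_n + 1/4·y_{n+1}] ⇒ (1 − 1/4z)y_{n+1} = (1 + 3/4z)y_n
  so R(z) = (1 + 3/4z)/(1 − 1/4z).

Find x<0 with |R(x)|<1.
x=-1.02: |R|=0.1873
R=−1: 1+3/4x = −1+1/4x ⇒ -1/2x=2 ⇒ x=2/(-1/2)=-4.0000
Confirm numerically:
  x=-3.906: |R|=0.97622 <1
  x=-3.611: |R|=0.89778 <1
  x=-2.753: |R|=0.63068 <1
  x=-2.394: |R|=0.49765 <1
  x=-4.556: |R|=1.12997 >1
  x=-4.382: |R|=1.09115 >1
  x=-4.272: |R|=1.06576 >1
Interval (-4.0000, 0).

z* = -4.0000.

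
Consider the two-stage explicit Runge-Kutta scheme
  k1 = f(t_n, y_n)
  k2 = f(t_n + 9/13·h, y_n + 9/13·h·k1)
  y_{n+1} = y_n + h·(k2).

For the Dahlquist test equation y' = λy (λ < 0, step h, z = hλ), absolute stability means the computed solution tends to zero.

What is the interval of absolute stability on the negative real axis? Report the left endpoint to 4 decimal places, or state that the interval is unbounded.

Test eqn y'=λy, z=hλ:
  k1=λy_n ⇒ h·k1=z·y_n;  k2=λ(1+9/13z)y_n ⇒ h·k2=z(1+9/13z)y_n
  y_{n+1}/y_n = 1 + z(1+9/13z) = 1 + z + 9/13z²
  Hence R(z) = 1 + z + 9/13z².

Find x<0 with |R(x)|<1.
x=-1.17: |R|=0.7777
R=1: x+9/13x²=0 ⇒ x=−13/9=-1.4444; min R=1−1/(4·9/13)=0.6389>−1
Confirm numerically:
  x=-1.171: |R|=0.77832 <1
  x=-0.892: |R|=0.65884 <1
  x=-0.588: |R|=0.65136 <1
  x=-1.929: |R|=1.64711 >1
  x=-1.872: |R|=1.55411 >1
  x=-1.777: |R|=1.40912 >1
So |R|<1 on (-1.4444, 0).

z∈(-1.4444,0).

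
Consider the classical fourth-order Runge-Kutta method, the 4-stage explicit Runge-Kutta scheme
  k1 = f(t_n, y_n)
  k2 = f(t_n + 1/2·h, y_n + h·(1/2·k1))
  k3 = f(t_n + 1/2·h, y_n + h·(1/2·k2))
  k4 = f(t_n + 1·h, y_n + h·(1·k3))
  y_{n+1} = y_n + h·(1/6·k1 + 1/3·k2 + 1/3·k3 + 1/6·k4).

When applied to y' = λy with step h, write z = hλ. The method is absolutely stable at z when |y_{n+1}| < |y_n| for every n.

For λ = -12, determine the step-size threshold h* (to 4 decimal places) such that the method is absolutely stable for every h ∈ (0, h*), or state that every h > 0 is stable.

(-2.7853,0); λ=-12 ⇒ h* = 0.2321.

Test eqn y'=λy, z=hλ:
  order 4, 4-stage ⇒ R(z)=1+z+z^2/2+z^3/6+z^4/24
  (e.g. R(-0.38)=0.68392, |R|=0.68392)

Solve |R(x)|<1 on ℝ⁻.
x=-0.38: |R|=0.6839
|R(-2.95)|=1.2781 |R(-2.35)|=0.5190 |R(-0.58)|=0.5604
Bisect:
  x_lo=-3.3128 |R|=2.1334  x_hi=-0.2372 |R|=0.7888
  mid=-1.77498 |R|=0.28185 →hi
  mid=-2.54388 |R|=0.69298 →hi
  mid=-2.92832 |R|=1.23795 →lo
  mid=-2.73610 |R|=0.92833 →hi
  mid=-2.83221 |R|=1.07307 →lo
  mid=-2.78416 |R|=0.99828 →hi
  mid=-2.80818 |R|=1.03506 →lo
  mid=-2.79617 |R|=1.01652 →lo
  ...
  [-2.78547,-2.78528] ⇒ x*=-2.7853
Interval (-2.7853, 0).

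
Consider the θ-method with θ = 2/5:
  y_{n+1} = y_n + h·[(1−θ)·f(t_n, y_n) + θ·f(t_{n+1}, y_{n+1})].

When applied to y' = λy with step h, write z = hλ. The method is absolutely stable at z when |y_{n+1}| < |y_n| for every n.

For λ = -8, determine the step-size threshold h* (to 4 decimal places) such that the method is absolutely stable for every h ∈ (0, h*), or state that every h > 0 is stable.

(-10.0000,0); λ=-8 ⇒ h* = (10)/8 = 1.2500.

With y'=λy (z=hλ):
  y_{n+1} = y_n + z·[3/5·y_n + 2/5·y_{n+1}] ⇒ (1 − 2/5z)y_{n+1} = (1 + 3/5z)y_n
  R(z) = (1 + 3/5z)/(1 − 2/5z).

Need |R(x)|<1, x<0.
x=-1.22: |R|=0.1801
R=−1: 1+3/5x = −1+2/5x ⇒ -1/5x=2 ⇒ x=2/(-1/5)=-10.0000
Confirm numerically:
  x=-8.234: |R|=0.91774 <1
  x=-6.220: |R|=0.78326 <1
  x=-5.729: |R|=0.74049 <1
  x=-10.184: |R|=1.00725 >1
  x=-10.155: |R|=1.00612 >1
  x=-10.039: |R|=1.00156 >1
Stable set (-10.0000, 0).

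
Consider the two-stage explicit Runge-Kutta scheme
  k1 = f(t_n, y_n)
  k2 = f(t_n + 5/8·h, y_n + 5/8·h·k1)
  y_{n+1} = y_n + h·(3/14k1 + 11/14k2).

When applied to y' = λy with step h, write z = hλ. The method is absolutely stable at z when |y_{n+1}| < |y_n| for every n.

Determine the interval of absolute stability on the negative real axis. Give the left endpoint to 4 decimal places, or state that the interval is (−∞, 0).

(-2.0364, 0).

Set f=λy, z=hλ:
  k1=λy_n ⇒ h·k1=z·y_n;  k2=λ(1+5/8z)y_n ⇒ h·k2=z(1+5/8z)y_n
  y_{n+1}/y_n = 1 + 3/14z + 11/14z(1+5/8z) = 1 + z + 55/112z²
  R(z) = 1 + z + 55/112z².

Solve |R(x)|<1 on ℝ⁻.
x=-0.52: |R|=0.6128
R=1: x+55/112x²=0 ⇒ x=−112/55=-2.0364; min R=1−1/(4·55/112)=0.4909>−1
Confirm numerically:
  x=-1.907: |R|=0.87885 <1
  x=-1.529: |R|=0.61905 <1
  x=-1.417: |R|=0.56902 <1
  x=-0.869: |R|=0.50184 <1
  x=-2.381: |R|=1.40296 >1
  x=-2.091: |R|=1.05610 >1
Interval (-2.0364, 0).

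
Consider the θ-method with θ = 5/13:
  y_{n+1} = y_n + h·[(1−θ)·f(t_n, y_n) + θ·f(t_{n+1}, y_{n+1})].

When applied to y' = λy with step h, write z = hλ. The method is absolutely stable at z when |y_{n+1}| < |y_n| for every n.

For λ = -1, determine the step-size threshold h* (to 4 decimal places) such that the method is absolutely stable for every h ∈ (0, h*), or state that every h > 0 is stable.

(-8.6667,0); λ=-1 ⇒ h* = (26/3)/1 = 8.6667.

Test eqn y'=λy, z=hλ:
  y_{n+1} = y_n + z·[8/13·y_n + 5/13·y_{n+1}] ⇒ (1 − 5/13z)y_{n+1} = (1 + 8/13z)y_n
  Hence R(z) = (1 + 8/13z)/(1 − 5/13z).

Solve |R(x)|<1 on ℝ⁻.
x=-1.11: |R|=0.2221
R=−1: 1+8/13x = −1+5/13x ⇒ -3/13x=2 ⇒ x=2/(-3/13)=-8.6667
Confirm numerically:
  x=-8.261: |R|=0.97759 <1
  x=-7.364: |R|=0.92156 <1
  x=-4.680: |R|=0.67143 <1
  x=-3.538: |R|=0.49866 <1
  x=-9.203: |R|=1.02726 >1
  x=-9.051: |R|=1.01979 >1
  x=-8.740: |R|=1.00388 >1
Interval (-8.6667, 0).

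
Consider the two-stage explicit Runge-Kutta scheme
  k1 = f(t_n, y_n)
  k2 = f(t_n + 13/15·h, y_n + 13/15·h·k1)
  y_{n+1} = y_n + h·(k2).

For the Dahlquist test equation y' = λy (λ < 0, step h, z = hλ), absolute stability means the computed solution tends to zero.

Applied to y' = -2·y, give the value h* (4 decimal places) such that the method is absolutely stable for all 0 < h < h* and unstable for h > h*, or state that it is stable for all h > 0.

Set f=λy, z=hλ:
  k1=λy_n ⇒ h·k1=z·y_n;  k2=λ(1+13/15z)y_n ⇒ h·k2=z(1+13/15z)y_n
  y_{n+1}/y_n = 1 + z(1+13/15z) = 1 + z + 13/15z²
  so R(z) = 1 + z + 13/15z².

Find x<0 with |R(x)|<1.
x=-1.52: |R|=1.4823
R=1: x+13/15x²=0 ⇒ x=−15/13=-1.1538; min R=1−1/(4·13/15)=0.7115>−1
Confirm numerically:
  x=-0.999: |R|=0.86593 <1
  x=-0.859: |R|=0.78050 <1
  x=-0.694: |R|=0.72342 <1
  x=-0.509: |R|=0.71554 <1
  x=-1.579: |R|=1.58181 >1
  x=-1.264: |R|=1.12067 >1
Interval (-1.1538, 0).

(-1.1538,0); λ=-2 ⇒ h* = (15/13)/2 = 0.5769.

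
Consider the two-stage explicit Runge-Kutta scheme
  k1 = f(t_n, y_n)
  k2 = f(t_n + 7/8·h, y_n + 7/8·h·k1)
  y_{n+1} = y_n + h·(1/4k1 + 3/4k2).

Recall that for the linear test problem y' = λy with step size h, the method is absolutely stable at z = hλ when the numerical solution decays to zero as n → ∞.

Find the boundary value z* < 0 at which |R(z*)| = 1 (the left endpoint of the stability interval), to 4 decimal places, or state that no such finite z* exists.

With y'=λy (z=hλ):
  k1=λy_n ⇒ h·k1=z·y_n;  k2=λ(1+7/8z)y_n ⇒ h·k2=z(1+7/8z)y_n
  y_{n+1}/y_n = 1 + 1/4z + 3/4z(1+7/8z) = 1 + z + 21/32z²
  R(z) = 1 + z + 21/32z².

Boundary: |R(x)|=1, x<0.
x=-1.12: |R|=0.7032
R=1: x+21/32x²=0 ⇒ x=−32/21=-1.5238; min R=1−1/(4·21/32)=0.6190>−1
Confirm numerically:
  x=-1.324: |R|=0.82639 <1
  x=-1.042: |R|=0.67053 <1
  x=-0.824: |R|=0.62158 <1
  x=-0.779: |R|=0.61924 <1
  x=-2.017: |R|=1.65281 >1
  x=-1.839: |R|=1.38039 >1
So |R|<1 on (-1.5238, 0).

left endpoint -1.5238.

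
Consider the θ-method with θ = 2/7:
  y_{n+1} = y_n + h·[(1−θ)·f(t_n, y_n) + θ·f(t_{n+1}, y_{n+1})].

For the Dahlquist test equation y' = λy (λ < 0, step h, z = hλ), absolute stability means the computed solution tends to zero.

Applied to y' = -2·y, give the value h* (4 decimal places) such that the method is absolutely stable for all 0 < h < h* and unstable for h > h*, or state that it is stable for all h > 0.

With y'=λy (z=hλ):
  y_{n+1} = y_n + z·[5/7·y_n + 2/7·y_{n+1}] ⇒ (1 − 2/7z)y_{n+1} = (1 + 5/7z)y_n
  Hence R(z) = (1 + 5/7z)/(1 − 2/7z).

Solve |R(x)|<1 on ℝ⁻.
x=-0.33: |R|=0.6984
R=−1: 1+5/7x = −1+2/7x ⇒ -3/7x=2 ⇒ x=2/(-3/7)=-4.6667
Confirm numerically:
  x=-4.342: |R|=0.93790 <1
  x=-3.710: |R|=0.80097 <1
  x=-3.003: |R|=0.61625 <1
  x=-5.230: |R|=1.09679 >1
  x=-5.028: |R|=1.06356 >1
So |R|<1 on (-4.6667, 0).

(-4.6667,0); λ=-2 ⇒ h* = (14/3)/2 = 2.3333.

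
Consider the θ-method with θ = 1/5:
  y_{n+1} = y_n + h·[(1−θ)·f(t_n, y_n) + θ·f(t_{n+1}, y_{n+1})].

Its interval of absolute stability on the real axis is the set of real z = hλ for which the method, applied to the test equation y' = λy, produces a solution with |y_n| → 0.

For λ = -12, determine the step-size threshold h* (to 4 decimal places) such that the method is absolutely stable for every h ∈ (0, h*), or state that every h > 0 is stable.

(-3.3333,0); λ=-12 ⇒ h* = (10/3)/12 = 0.2778.

With y'=λy (z=hλ):
  y_{n+1} = y_n + z·[4/5·y_n + 1/5·y_{n+1}] ⇒ (1 − 1/5z)y_{n+1} = (1 + 4/5z)y_n
  so R(z) = (1 + 4/5z)/(1 − 1/5z).

Find x<0 with |R(x)|<1.
x=-0.89: |R|=0.2445
R=−1: 1+4/5x = −1+1/5x ⇒ -3/5x=2 ⇒ x=2/(-3/5)=-3.3333
Confirm numerically:
  x=-3.242: |R|=0.96676 <1
  x=-3.032: |R|=0.88745 <1
  x=-2.190: |R|=0.52295 <1
  x=-1.796: |R|=0.32137 <1
  x=-3.824: |R|=1.16682 >1
  x=-3.631: |R|=1.10346 >1
Stable set (-3.3333, 0).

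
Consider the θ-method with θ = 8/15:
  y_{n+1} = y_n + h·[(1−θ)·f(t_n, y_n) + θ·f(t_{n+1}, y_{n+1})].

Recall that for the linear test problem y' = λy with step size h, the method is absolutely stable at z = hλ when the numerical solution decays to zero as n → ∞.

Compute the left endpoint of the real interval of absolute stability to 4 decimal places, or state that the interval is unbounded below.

(−∞, 0) — no finite endpoint.

On y'=λy, z=hλ:
  y_{n+1} = y_n + z·[7/15·y_n + 8/15·y_{n+1}] ⇒ (1 − 8/15z)y_{n+1} = (1 + 7/15z)y_n
  Hence R(z) = (1 + 7/15z)/(1 − 8/15z).

Boundary: |R(x)|=1, x<0.
x=-1.6: |R|=0.1367
x=-2: |R|=0.0323
x=-10: |R|=0.5789
x=-100: |R|=0.8405
θ=8/15≥1/2 ⇒ |1+7/15x|<|1−8/15x| ∀x<0 ⇒ interval (−∞,0).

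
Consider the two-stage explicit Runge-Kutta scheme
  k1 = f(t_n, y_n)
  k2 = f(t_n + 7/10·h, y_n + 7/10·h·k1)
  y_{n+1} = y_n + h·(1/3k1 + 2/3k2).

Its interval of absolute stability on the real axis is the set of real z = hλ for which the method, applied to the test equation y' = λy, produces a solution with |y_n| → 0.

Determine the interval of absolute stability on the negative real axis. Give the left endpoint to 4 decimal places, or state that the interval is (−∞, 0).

On y'=λy, z=hλ:
  k1=λy_n ⇒ h·k1=z·y_n;  k2=λ(1+7/10z)y_n ⇒ h·k2=z(1+7/10z)y_n
  y_{n+1}/y_n = 1 + 1/3z + 2/3z(1+7/10z) = 1 + z + 7/15z²
  R(z) = 1 + z + 7/15z².

Boundary: |R(x)|=1, x<0.
x=-1.27: |R|=0.4827
R=1: x+7/15x²=0 ⇒ x=−15/7=-2.1429; min R=1−1/(4·7/15)=0.4643>−1
Confirm numerically:
  x=-2.082: |R|=0.94087 <1
  x=-1.669: |R|=0.63093 <1
  x=-1.327: |R|=0.49477 <1
  x=-0.935: |R|=0.47297 <1
  x=-2.561: |R|=1.49974 >1
  x=-2.223: |R|=1.08314 >1
Stable set (-2.1429, 0).

z∈(-2.1429,0).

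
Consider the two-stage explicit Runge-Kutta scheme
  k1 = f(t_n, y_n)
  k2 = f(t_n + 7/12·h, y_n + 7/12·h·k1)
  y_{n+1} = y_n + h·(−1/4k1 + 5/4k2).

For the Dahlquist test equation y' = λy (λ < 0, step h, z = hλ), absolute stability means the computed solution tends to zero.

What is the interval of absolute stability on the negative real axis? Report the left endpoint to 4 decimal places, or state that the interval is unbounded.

z∈(-1.3714,0).

On y'=λy, z=hλ:
  k1=λy_n ⇒ h·k1=z·y_n;  k2=λ(1+7/12z)y_n ⇒ h·k2=z(1+7/12z)y_n
  y_{n+1}/y_n = 1 − 1/4z + 5/4z(1+7/12z) = 1 + z + 35/48z²
  Hence R(z) = 1 + z + 35/48z².

Need |R(x)|<1, x<0.
x=-0.79: |R|=0.6651
R=1: x+35/48x²=0 ⇒ x=−48/35=-1.3714; min R=1−1/(4·35/48)=0.6571>−1
Confirm numerically:
  x=-1.305: |R|=0.93679 <1
  x=-0.760: |R|=0.66117 <1
  x=-0.559: |R|=0.66885 <1
  x=-1.884: |R|=1.70414 >1
  x=-1.424: |R|=1.05459 >1
Interval (-1.3714, 0).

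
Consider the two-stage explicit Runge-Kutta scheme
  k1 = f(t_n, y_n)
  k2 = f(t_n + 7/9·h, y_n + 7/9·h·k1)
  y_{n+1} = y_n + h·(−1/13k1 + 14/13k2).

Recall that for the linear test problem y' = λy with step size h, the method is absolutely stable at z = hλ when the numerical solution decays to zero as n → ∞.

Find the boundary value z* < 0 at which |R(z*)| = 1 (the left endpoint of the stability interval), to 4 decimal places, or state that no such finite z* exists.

z* = -1.1939.

Test eqn y'=λy, z=hλ:
  k1=λy_n ⇒ h·k1=z·y_n;  k2=λ(1+7/9z)y_n ⇒ h·k2=z(1+7/9z)y_n
  y_{n+1}/y_n = 1 − 1/13z + 14/13z(1+7/9z) = 1 + z + 98/117z²
  R(z) = 1 + z + 98/117z².

Boundary: |R(x)|=1, x<0.
x=-0.37: |R|=0.7447
R=1: x+98/117x²=0 ⇒ x=−117/98=-1.1939; min R=1−1/(4·98/117)=0.7015>−1
Confirm numerically:
  x=-1.167: |R|=0.97373 <1
  x=-1.032: |R|=0.86007 <1
  x=-0.573: |R|=0.70201 <1
  x=-1.600: |R|=1.54427 >1
  x=-1.438: |R|=1.29404 >1
  x=-1.249: |R|=1.05767 >1
So |R|<1 on (-1.1939, 0).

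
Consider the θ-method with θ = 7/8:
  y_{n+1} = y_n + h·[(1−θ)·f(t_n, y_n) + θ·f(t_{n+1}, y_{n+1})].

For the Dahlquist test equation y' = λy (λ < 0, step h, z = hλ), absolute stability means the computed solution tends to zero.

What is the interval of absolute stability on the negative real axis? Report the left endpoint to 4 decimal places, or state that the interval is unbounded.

With y'=λy (z=hλ):
  y_{n+1} = y_n + z·[1/8·y_n + 7/8·y_{n+1}] ⇒ (1 − 7/8z)y_{n+1} = (1 + 1/8z)y_n
  Hence R(z) = (1 + 1/8z)/(1 − 7/8z).

Find x<0 with |R(x)|<1.
x=-1.16: |R|=0.4243
x=-2: |R|=0.2727
x=-10: |R|=0.0256
x=-100: |R|=0.1299
θ=7/8≥1/2 ⇒ |1+1/8x|<|1−7/8x| ∀x<0 ⇒ stable on all of ℝ⁻.

unbounded; (−∞, 0).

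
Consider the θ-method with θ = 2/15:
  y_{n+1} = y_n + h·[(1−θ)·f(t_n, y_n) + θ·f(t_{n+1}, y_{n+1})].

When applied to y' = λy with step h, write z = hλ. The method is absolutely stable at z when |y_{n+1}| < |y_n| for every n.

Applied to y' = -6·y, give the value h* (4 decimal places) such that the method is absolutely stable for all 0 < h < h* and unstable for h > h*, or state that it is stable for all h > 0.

(-2.7273,0); λ=-6 ⇒ h* = (30/11)/6 = 0.4545.

On y'=λy, z=hλ:
  y_{n+1} = y_n + z·[13/15·y_n + 2/15·y_{n+1}] ⇒ (1 − 2/15z)y_{n+1} = (1 + 13/15z)y_n
  so R(z) = (1 + 13/15z)/(1 − 2/15z).

Solve |R(x)|<1 on ℝ⁻.
x=-0.57: |R|=0.4703
R=−1: 1+13/15x = −1+2/15x ⇒ -11/15x=2 ⇒ x=2/(-11/15)=-2.7273
Confirm numerically:
  x=-1.805: |R|=0.45486 <1
  x=-1.644: |R|=0.34843 <1
  x=-1.625: |R|=0.33562 <1
  x=-2.958: |R|=1.12134 >1
  x=-2.956: |R|=1.12031 >1
So |R|<1 on (-2.7273, 0).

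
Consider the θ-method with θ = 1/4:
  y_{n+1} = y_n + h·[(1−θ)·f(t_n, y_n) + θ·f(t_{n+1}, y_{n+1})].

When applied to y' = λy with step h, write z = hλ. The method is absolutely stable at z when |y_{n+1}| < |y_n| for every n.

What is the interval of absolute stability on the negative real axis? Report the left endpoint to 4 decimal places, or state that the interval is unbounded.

Test eqn y'=λy, z=hλ:
  y_{n+1} = y_n + z·[3/4·y_n + 1/4·y_{n+1}] ⇒ (1 − 1/4z)y_{n+1} = (1 + 3/4z)y_n
  so R(z) = (1 + 3/4z)/(1 − 1/4z).

Find x<0 with |R(x)|<1.
x=-0.74: |R|=0.3755
R=−1: 1+3/4x = −1+1/4x ⇒ -1/2x=2 ⇒ x=2/(-1/2)=-4.0000
Confirm numerically:
  x=-3.391: |R|=0.83520 <1
  x=-3.262: |R|=0.79675 <1
  x=-3.237: |R|=0.78914 <1
  x=-2.075: |R|=0.36626 <1
  x=-4.557: |R|=1.13019 >1
  x=-4.486: |R|=1.11454 >1
  x=-4.103: |R|=1.02542 >1
Stable set (-4.0000, 0).

(-4.0000, 0).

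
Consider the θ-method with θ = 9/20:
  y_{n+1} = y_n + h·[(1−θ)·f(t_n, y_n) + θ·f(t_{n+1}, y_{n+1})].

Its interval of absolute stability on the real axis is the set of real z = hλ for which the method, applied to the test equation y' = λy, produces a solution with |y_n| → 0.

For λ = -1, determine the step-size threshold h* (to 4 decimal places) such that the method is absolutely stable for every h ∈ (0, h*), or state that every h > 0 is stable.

Test eqn y'=λy, z=hλ:
  y_{n+1} = y_n + z·[11/20·y_n + 9/20·y_{n+1}] ⇒ (1 − 9/20z)y_{n+1} = (1 + 11/20z)y_n
  Hence R(z) = (1 + 11/20z)/(1 − 9/20z).

Find x<0 with |R(x)|<1.
x=-1.27: |R|=0.1919
R=−1: 1+11/20x = −1+9/20x ⇒ -1/10x=2 ⇒ x=2/(-1/10)=-20.0000
Confirm numerically:
  x=-15.790: |R|=0.94806 <1
  x=-10.617: |R|=0.83760 <1
  x=-8.657: |R|=0.76830 <1
  x=-20.482: |R|=1.00472 >1
  x=-20.392: |R|=1.00385 >1
  x=-20.131: |R|=1.00130 >1
So |R|<1 on (-20.0000, 0).

(-20.0000,0); λ=-1 ⇒ h* = (20)/1 = 20.0000.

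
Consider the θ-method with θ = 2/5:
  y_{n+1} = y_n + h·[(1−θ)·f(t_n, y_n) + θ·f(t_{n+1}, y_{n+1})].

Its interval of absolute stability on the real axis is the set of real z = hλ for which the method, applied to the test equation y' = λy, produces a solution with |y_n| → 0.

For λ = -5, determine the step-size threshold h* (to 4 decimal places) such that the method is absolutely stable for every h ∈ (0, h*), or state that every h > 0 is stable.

Set f=λy, z=hλ:
  y_{n+1} = y_n + z·[3/5·y_n + 2/5·y_{n+1}] ⇒ (1 − 2/5z)y_{n+1} = (1 + 3/5z)y_n
  ⇒ R(z) = (1 + 3/5z)/(1 − 2/5z).

Need |R(x)|<1, x<0.
x=-0.39: |R|=0.6626
R=−1: 1+3/5x = −1+2/5x ⇒ -1/5x=2 ⇒ x=2/(-1/5)=-10.0000
Confirm numerically:
  x=-8.490: |R|=0.93130 <1
  x=-8.242: |R|=0.91817 <1
  x=-7.123: |R|=0.85051 <1
  x=-10.556: |R|=1.02129 >1
  x=-10.469: |R|=1.01808 >1
  x=-10.206: |R|=1.00811 >1
So |R|<1 on (-10.0000, 0).

(-10.0000,0); λ=-5 ⇒ h* = (10)/5 = 2.0000.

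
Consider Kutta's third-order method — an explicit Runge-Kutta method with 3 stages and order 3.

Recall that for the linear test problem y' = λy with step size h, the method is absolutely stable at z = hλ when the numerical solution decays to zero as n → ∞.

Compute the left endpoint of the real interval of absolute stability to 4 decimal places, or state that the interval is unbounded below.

With y'=λy (z=hλ):
  order 3, 3-stage ⇒ R(z)=1+z+z^2/2+z^3/6
  (e.g. R(-0.66)=0.50988, |R|=0.50988)

Boundary: |R(x)|=1, x<0.
x=-0.66: |R|=0.5099
|R(-2.25)|=0.6172 |R(-1.08)|=0.2932 |R(-0.51)|=0.5979
Bisect:
  x_lo=-3.0077 |R|=2.0193  x_hi=-0.1127 |R|=0.8935
  mid=-1.56018 |R|=0.02394 →hi
  mid=-2.28395 |R|=0.66141 →hi
  mid=-2.64583 |R|=1.23261 →lo
  mid=-2.46489 |R|=0.92303 →hi
  mid=-2.55536 |R|=1.07145 →lo
  mid=-2.51013 |R|=0.99570 →hi
  mid=-2.53274 |R|=1.03318 →lo
  mid=-2.52143 |R|=1.01434 →lo
  mid=-2.51578 |R|=1.00500 →lo
  mid=-2.51295 |R|=1.00034 →lo
  ...
  [-2.51278,-2.51260] ⇒ x*=-2.5127
Interval (-2.5127, 0).

left endpoint -2.5127.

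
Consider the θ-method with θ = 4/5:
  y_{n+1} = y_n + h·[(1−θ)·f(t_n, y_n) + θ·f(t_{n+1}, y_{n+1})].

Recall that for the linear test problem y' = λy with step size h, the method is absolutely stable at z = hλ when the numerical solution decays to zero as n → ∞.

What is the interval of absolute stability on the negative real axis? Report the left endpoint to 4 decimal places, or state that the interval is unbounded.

On y'=λy, z=hλ:
  y_{n+1} = y_n + z·[1/5·y_n + 4/5·y_{n+1}] ⇒ (1 − 4/5z)y_{n+1} = (1 + 1/5z)y_n
  so R(z) = (1 + 1/5z)/(1 − 4/5z).

Need |R(x)|<1, x<0.
x=-1.36: |R|=0.3487
x=-2: |R|=0.2308
x=-10: |R|=0.1111
x=-100: |R|=0.2346
θ=4/5≥1/2 ⇒ |1+1/5x|<|1−4/5x| ∀x<0 ⇒ stable on all of ℝ⁻.

(−∞, 0) — no finite endpoint.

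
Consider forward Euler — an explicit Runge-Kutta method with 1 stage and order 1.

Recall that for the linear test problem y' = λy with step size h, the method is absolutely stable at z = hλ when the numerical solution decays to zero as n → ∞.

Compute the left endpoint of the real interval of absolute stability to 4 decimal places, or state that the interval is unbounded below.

On y'=λy, z=hλ:
  order 1, 1-stage ⇒ R(z)=1+z
  (e.g. R(-0.69)=0.31000, |R|=0.31000)

Solve |R(x)|<1 on ℝ⁻.
x=-0.69: |R|=0.3100
|R(-2.2)|=1.2000 |R(-2.07)|=1.0700 |R(-1.54)|=0.5400
Bisect:
  x_lo=-2.8109 |R|=1.8109  x_hi=-0.1875 |R|=0.8125
  mid=-1.49918 |R|=0.49918 →hi
  mid=-2.15502 |R|=1.15502 →lo
  mid=-1.82710 |R|=0.82710 →hi
  mid=-1.99106 |R|=0.99106 →hi
  mid=-2.07304 |R|=1.07304 →lo
  mid=-2.03205 |R|=1.03205 →lo
  mid=-2.01156 |R|=1.01156 →lo
  mid=-2.00131 |R|=1.00131 →lo
  mid=-1.99618 |R|=0.99618 →hi
  ...
  [-2.00003,-1.99987] ⇒ x*=-2.0000
Stable set (-2.0000, 0).

z* = -2.0000.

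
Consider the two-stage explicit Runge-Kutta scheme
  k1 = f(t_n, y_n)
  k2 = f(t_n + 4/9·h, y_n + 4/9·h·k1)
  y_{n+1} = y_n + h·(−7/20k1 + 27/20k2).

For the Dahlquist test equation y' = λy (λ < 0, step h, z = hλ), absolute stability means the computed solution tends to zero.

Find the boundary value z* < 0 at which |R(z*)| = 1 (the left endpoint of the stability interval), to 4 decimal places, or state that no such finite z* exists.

left endpoint -1.6667.

Set f=λy, z=hλ:
  k1=λy_n ⇒ h·k1=z·y_n;  k2=λ(1+4/9z)y_n ⇒ h·k2=z(1+4/9z)y_n
  y_{n+1}/y_n = 1 − 7/20z + 27/20z(1+4/9z) = 1 + z + 3/5z²
  R(z) = 1 + z + 3/5z².

Need |R(x)|<1, x<0.
x=-0.32: |R|=0.7414
R=1: x+3/5x²=0 ⇒ x=−5/3=-1.6667; min R=1−1/(4·3/5)=0.5833>−1
Confirm numerically:
  x=-1.642: |R|=0.97570 <1
  x=-1.134: |R|=0.63757 <1
  x=-1.108: |R|=0.62860 <1
  x=-2.232: |R|=1.75709 >1
  x=-2.147: |R|=1.61877 >1
So |R|<1 on (-1.6667, 0).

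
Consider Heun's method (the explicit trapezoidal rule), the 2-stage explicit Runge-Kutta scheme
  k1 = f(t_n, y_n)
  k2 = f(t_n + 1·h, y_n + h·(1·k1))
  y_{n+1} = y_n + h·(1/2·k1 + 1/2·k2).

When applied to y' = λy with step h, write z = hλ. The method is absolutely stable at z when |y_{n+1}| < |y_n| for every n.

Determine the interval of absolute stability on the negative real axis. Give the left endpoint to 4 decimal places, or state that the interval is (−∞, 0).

z∈(-2.0000,0).

With y'=λy (z=hλ):
  order 2, 2-stage ⇒ R(z)=1+z+z^2/2
  (e.g. R(-0.37)=0.69845, |R|=0.69845)

Find x<0 with |R(x)|<1.
x=-0.37: |R|=0.6985
|R(-1.76)|=0.7888 |R(-1.23)|=0.5264 |R(-1.05)|=0.5012
Bisect:
  x_lo=-2.6464 |R|=1.8553  x_hi=-0.2662 |R|=0.7693
  mid=-1.45629 |R|=0.60410 →hi
  mid=-2.05135 |R|=1.05267 →lo
  mid=-1.75382 |R|=0.78413 →hi
  mid=-1.90259 |R|=0.90733 →hi
  mid=-1.97697 |R|=0.97724 →hi
  mid=-2.01416 |R|=1.01426 →lo
  mid=-1.99557 |R|=0.99558 →hi
  mid=-2.00487 |R|=1.00488 →lo
  ...
  [-2.00007,-1.99993] ⇒ x*=-2.0000
So |R|<1 on (-2.0000, 0).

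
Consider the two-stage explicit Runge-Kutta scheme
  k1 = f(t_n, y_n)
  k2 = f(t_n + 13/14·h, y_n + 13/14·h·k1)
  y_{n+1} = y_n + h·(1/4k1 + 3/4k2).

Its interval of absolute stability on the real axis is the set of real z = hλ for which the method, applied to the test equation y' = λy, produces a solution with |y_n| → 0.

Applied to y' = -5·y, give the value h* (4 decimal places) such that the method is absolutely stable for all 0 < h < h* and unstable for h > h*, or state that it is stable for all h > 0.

Test eqn y'=λy, z=hλ:
  k1=λy_n ⇒ h·k1=z·y_n;  k2=λ(1+13/14z)y_n ⇒ h·k2=z(1+13/14z)y_n
  y_{n+1}/y_n = 1 + 1/4z + 3/4z(1+13/14z) = 1 + z + 39/56z²
  ⇒ R(z) = 1 + z + 39/56z².

Need |R(x)|<1, x<0.
x=-1.27: |R|=0.8533
R=1: x+39/56x²=0 ⇒ x=−56/39=-1.4359; min R=1−1/(4·39/56)=0.6410>−1
Confirm numerically:
  x=-1.278: |R|=0.85947 <1
  x=-1.212: |R|=0.81101 <1
  x=-1.188: |R|=0.79490 <1
  x=-1.925: |R|=1.65570 >1
  x=-1.637: |R|=1.22927 >1
  x=-1.587: |R|=1.16700 >1
Interval (-1.4359, 0).

(-1.4359,0); λ=-5 ⇒ h* = (56/39)/5 = 0.2872.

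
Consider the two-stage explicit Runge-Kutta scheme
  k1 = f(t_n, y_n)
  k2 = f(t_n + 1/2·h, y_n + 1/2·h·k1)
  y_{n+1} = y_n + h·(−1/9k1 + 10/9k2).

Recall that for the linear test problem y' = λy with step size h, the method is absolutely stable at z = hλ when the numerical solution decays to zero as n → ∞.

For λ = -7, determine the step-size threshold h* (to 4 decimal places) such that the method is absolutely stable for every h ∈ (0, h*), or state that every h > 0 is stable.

(-1.8000,0); λ=-7 ⇒ h* = (9/5)/7 = 0.2571.

Test eqn y'=λy, z=hλ:
  k1=λy_n ⇒ h·k1=z·y_n;  k2=λ(1+1/2z)y_n ⇒ h·k2=z(1+1/2z)y_n
  y_{n+1}/y_n = 1 − 1/9z + 10/9z(1+1/2z) = 1 + z + 5/9z²
  ⇒ R(z) = 1 + z + 5/9z².

Find x<0 with |R(x)|<1.
x=-1.03: |R|=0.5594
R=1: x+5/9x²=0 ⇒ x=−9/5=-1.8000; min R=1−1/(4·5/9)=0.5500>−1
Confirm numerically:
  x=-1.652: |R|=0.86417 <1
  x=-1.636: |R|=0.85094 <1
  x=-1.525: |R|=0.76701 <1
  x=-2.218: |R|=1.51507 >1
  x=-2.163: |R|=1.43620 >1
  x=-2.077: |R|=1.31963 >1
Stable set (-1.8000, 0).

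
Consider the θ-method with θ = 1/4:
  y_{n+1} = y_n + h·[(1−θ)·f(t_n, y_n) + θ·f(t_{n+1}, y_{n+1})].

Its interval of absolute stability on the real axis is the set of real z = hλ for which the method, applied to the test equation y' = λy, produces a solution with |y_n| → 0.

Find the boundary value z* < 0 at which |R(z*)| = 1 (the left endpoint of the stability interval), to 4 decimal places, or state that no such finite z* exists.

On y'=λy, z=hλ:
  y_{n+1} = y_n + z·[3/4·y_n + 1/4·y_{n+1}] ⇒ (1 − 1/4z)y_{n+1} = (1 + 3/4z)y_n
  R(z) = (1 + 3/4z)/(1 − 1/4z).

Need |R(x)|<1, x<0.
x=-0.64: |R|=0.4483
R=−1: 1+3/4x = −1+1/4x ⇒ -1/2x=2 ⇒ x=2/(-1/2)=-4.0000
Confirm numerically:
  x=-2.916: |R|=0.68652 <1
  x=-2.909: |R|=0.68418 <1
  x=-1.601: |R|=0.14337 <1
  x=-4.521: |R|=1.12229 >1
  x=-4.418: |R|=1.09931 >1
  x=-4.333: |R|=1.07992 >1
Interval (-4.0000, 0).

left endpoint -4.0000.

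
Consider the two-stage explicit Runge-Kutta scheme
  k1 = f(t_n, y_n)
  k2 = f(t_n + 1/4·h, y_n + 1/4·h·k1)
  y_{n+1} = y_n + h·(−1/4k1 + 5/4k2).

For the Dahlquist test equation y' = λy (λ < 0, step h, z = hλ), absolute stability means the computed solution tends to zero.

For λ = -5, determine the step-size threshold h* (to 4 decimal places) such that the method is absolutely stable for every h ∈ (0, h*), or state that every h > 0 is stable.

With y'=λy (z=hλ):
  k1=λy_n ⇒ h·k1=z·y_n;  k2=λ(1+1/4z)y_n ⇒ h·k2=z(1+1/4z)y_n
  y_{n+1}/y_n = 1 − 1/4z + 5/4z(1+1/4z) = 1 + z + 5/16z²
  Hence R(z) = 1 + z + 5/16z².

Find x<0 with |R(x)|<1.
x=-1.72: |R|=0.2045
R=1: x+5/16x²=0 ⇒ x=−16/5=-3.2000; min R=1−1/(4·5/16)=0.2000>−1
Confirm numerically:
  x=-2.723: |R|=0.59410 <1
  x=-2.346: |R|=0.37391 <1
  x=-2.249: |R|=0.33163 <1
  x=-2.004: |R|=0.25100 <1
  x=-3.676: |R|=1.54681 >1
  x=-3.404: |R|=1.21700 >1
Stable set (-3.2000, 0).

(-3.2000,0); λ=-5 ⇒ h* = (16/5)/5 = 0.6400.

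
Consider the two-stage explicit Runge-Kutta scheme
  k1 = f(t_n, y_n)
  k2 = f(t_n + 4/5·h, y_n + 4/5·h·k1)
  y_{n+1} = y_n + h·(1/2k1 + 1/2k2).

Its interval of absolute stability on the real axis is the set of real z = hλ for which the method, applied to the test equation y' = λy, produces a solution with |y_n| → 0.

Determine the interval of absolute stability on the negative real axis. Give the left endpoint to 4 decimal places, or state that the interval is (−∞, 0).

(-2.5000, 0).

Set f=λy, z=hλ:
  k1=λy_n ⇒ h·k1=z·y_n;  k2=λ(1+4/5z)y_n ⇒ h·k2=z(1+4/5z)y_n
  y_{n+1}/y_n = 1 + 1/2z + 1/2z(1+4/5z) = 1 + z + 2/5z²
  R(z) = 1 + z + 2/5z².

Solve |R(x)|<1 on ℝ⁻.
x=-1.37: |R|=0.3808
R=1: x+2/5x²=0 ⇒ x=−5/2=-2.5000; min R=1−1/(4·2/5)=0.3750>−1
Confirm numerically:
  x=-2.331: |R|=0.84242 <1
  x=-2.138: |R|=0.69042 <1
  x=-2.105: |R|=0.66741 <1
  x=-1.629: |R|=0.43246 <1
  x=-3.082: |R|=1.71749 >1
  x=-3.026: |R|=1.63667 >1
  x=-2.947: |R|=1.52692 >1
Stable set (-2.5000, 0).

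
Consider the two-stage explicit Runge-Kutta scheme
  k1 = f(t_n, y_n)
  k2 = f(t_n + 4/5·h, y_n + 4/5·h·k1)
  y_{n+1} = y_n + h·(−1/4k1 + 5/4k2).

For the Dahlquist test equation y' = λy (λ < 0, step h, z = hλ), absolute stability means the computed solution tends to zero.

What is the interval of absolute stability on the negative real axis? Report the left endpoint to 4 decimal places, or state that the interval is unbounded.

(-1.0000, 0).

With y'=λy (z=hλ):
  k1=λy_n ⇒ h·k1=z·y_n;  k2=λ(1+4/5z)y_n ⇒ h·k2=z(1+4/5z)y_n
  y_{n+1}/y_n = 1 − 1/4z + 5/4z(1+4/5z) = 1 + z + z²
  Hence R(z) = 1 + z + z².

Need |R(x)|<1, x<0.
x=-1.61: |R|=1.9821
R=1: x+1x²=0 ⇒ x=−1=-1.0000; min R=1−1/(4·1)=0.7500>−1
Confirm numerically:
  x=-0.803: |R|=0.84181 <1
  x=-0.616: |R|=0.76346 <1
  x=-0.568: |R|=0.75462 <1
  x=-1.573: |R|=1.90133 >1
  x=-1.494: |R|=1.73804 >1
  x=-1.392: |R|=1.54566 >1
Stable set (-1.0000, 0).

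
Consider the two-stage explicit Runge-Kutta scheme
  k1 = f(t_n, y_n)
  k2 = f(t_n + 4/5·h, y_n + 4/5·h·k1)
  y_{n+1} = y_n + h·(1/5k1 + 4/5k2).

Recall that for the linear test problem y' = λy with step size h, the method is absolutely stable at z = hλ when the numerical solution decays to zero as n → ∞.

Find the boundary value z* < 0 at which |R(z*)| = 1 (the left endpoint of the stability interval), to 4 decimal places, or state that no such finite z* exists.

Set f=λy, z=hλ:
  k1=λy_n ⇒ h·k1=z·y_n;  k2=λ(1+4/5z)y_n ⇒ h·k2=z(1+4/5z)y_n
  y_{n+1}/y_n = 1 + 1/5z + 4/5z(1+4/5z) = 1 + z + 16/25z²
  Hence R(z) = 1 + z + 16/25z².

Need |R(x)|<1, x<0.
x=-1.21: |R|=0.7270
R=1: x+16/25x²=0 ⇒ x=−25/16=-1.5625; min R=1−1/(4·16/25)=0.6094>−1
Confirm numerically:
  x=-1.364: |R|=0.82672 <1
  x=-1.207: |R|=0.72538 <1
  x=-1.060: |R|=0.65910 <1
  x=-0.994: |R|=0.63834 <1
  x=-1.967: |R|=1.50922 >1
  x=-1.645: |R|=1.08686 >1
Interval (-1.5625, 0).

z* = -1.5625.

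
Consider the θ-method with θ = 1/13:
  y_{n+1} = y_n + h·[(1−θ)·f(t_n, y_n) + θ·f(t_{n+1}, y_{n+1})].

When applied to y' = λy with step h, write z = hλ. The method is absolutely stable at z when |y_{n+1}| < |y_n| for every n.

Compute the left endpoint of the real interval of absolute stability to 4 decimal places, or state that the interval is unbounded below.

Test eqn y'=λy, z=hλ:
  y_{n+1} = y_n + z·[12/13·y_n + 1/13·y_{n+1}] ⇒ (1 − 1/13z)y_{n+1} = (1 + 12/13z)y_n
  ⇒ R(z) = (1 + 12/13z)/(1 − 1/13z).

Need |R(x)|<1, x<0.
x=-0.63: |R|=0.3991
R=−1: 1+12/13x = −1+1/13x ⇒ -11/13x=2 ⇒ x=2/(-11/13)=-2.3636
Confirm numerically:
  x=-2.334: |R|=0.97874 <1
  x=-2.143: |R|=0.83973 <1
  x=-2.087: |R|=0.79830 <1
  x=-1.341: |R|=0.21561 <1
  x=-2.695: |R|=1.23224 >1
  x=-2.458: |R|=1.06715 >1
So |R|<1 on (-2.3636, 0).

left endpoint -2.3636.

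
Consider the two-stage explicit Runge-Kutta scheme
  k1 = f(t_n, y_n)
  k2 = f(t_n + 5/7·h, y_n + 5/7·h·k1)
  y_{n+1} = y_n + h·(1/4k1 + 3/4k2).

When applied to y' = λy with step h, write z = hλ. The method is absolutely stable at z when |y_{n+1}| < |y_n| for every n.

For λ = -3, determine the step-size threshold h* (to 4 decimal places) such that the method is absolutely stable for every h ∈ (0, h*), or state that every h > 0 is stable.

(-1.8667,0); λ=-3 ⇒ h* = (28/15)/3 = 0.6222.

With y'=λy (z=hλ):
  k1=λy_n ⇒ h·k1=z·y_n;  k2=λ(1+5/7z)y_n ⇒ h·k2=z(1+5/7z)y_n
  y_{n+1}/y_n = 1 + 1/4z + 3/4z(1+5/7z) = 1 + z + 15/28z²
  R(z) = 1 + z + 15/28z².

Boundary: |R(x)|=1, x<0.
x=-0.84: |R|=0.5380
R=1: x+15/28x²=0 ⇒ x=−28/15=-1.8667; min R=1−1/(4·15/28)=0.5333>−1
Confirm numerically:
  x=-1.532: |R|=0.72533 <1
  x=-1.520: |R|=0.71771 <1
  x=-1.137: |R|=0.55555 <1
  x=-0.837: |R|=0.53830 <1
  x=-2.380: |R|=1.65450 >1
  x=-2.076: |R|=1.23281 >1
Stable set (-1.8667, 0).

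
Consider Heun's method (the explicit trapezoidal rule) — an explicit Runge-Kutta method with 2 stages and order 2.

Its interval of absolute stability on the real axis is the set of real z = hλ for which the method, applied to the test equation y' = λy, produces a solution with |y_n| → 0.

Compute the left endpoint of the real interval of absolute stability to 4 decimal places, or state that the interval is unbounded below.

On y'=λy, z=hλ:
  order 2, 2-stage ⇒ R(z)=1+z+z^2/2
  (e.g. R(-1.15)=0.51125, |R|=0.51125)

Boundary: |R(x)|=1, x<0.
x=-1.15: |R|=0.5112
|R(-2.17)|=1.1845 |R(-1.64)|=0.7048 |R(-0.55)|=0.6013
Bisect:
  x_lo=-2.3178 |R|=1.3683  x_hi=-0.2630 |R|=0.7716
  mid=-1.29038 |R|=0.54216 →hi
  mid=-1.80408 |R|=0.82327 →hi
  mid=-2.06093 |R|=1.06279 →lo
  mid=-1.93251 |R|=0.93479 →hi
  mid=-1.99672 |R|=0.99673 →hi
  mid=-2.02883 |R|=1.02924 →lo
  mid=-2.01277 |R|=1.01286 →lo
  ...
  [-2.00011,-1.99998] ⇒ x*=-2.0000
So |R|<1 on (-2.0000, 0).

left endpoint -2.0000.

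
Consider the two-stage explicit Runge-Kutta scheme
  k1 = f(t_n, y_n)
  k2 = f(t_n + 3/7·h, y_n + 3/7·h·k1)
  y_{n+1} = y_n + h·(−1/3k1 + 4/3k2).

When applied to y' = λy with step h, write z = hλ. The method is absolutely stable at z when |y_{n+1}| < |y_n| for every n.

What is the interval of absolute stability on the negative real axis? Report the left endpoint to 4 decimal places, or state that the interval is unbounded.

(-1.7500, 0).

Test eqn y'=λy, z=hλ:
  k1=λy_n ⇒ h·k1=z·y_n;  k2=λ(1+3/7z)y_n ⇒ h·k2=z(1+3/7z)y_n
  y_{n+1}/y_n = 1 − 1/3z + 4/3z(1+3/7z) = 1 + z + 4/7z²
  R(z) = 1 + z + 4/7z².

Solve |R(x)|<1 on ℝ⁻.
x=-1.74: |R|=0.9901
R=1: x+4/7x²=0 ⇒ x=−7/4=-1.7500; min R=1−1/(4·4/7)=0.5625>−1
Confirm numerically:
  x=-1.617: |R|=0.87711 <1
  x=-0.948: |R|=0.56555 <1
  x=-0.818: |R|=0.56436 <1
  x=-0.816: |R|=0.56449 <1
  x=-1.960: |R|=1.23520 >1
  x=-1.860: |R|=1.11691 >1
Stable set (-1.7500, 0).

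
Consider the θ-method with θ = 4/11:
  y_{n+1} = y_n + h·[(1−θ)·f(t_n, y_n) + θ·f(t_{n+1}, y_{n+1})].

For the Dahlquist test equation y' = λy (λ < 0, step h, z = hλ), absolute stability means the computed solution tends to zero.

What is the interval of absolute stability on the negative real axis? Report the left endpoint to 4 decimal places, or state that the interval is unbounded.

With y'=λy (z=hλ):
  y_{n+1} = y_n + z·[7/11·y_n + 4/11·y_{n+1}] ⇒ (1 − 4/11z)y_{n+1} = (1 + 7/11z)y_n
  Hence R(z) = (1 + 7/11z)/(1 − 4/11z).

Boundary: |R(x)|=1, x<0.
x=-1.58: |R|=0.0035
R=−1: 1+7/11x = −1+4/11x ⇒ -3/11x=2 ⇒ x=2/(-3/11)=-7.3333
Confirm numerically:
  x=-6.553: |R|=0.93709 <1
  x=-5.830: |R|=0.86859 <1
  x=-5.360: |R|=0.81751 <1
  x=-4.168: |R|=0.65684 <1
  x=-7.761: |R|=1.03052 >1
  x=-7.602: |R|=1.01946 >1
  x=-7.400: |R|=1.00493 >1
Interval (-7.3333, 0).

(-7.3333, 0).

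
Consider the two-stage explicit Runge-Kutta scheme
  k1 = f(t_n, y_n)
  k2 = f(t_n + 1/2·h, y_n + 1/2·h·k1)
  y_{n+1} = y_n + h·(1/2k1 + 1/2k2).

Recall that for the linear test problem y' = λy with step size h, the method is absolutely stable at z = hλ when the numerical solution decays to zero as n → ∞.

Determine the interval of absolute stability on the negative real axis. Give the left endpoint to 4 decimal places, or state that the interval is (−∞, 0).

z∈(-4.0000,0).

Test eqn y'=λy, z=hλ:
  k1=λy_n ⇒ h·k1=z·y_n;  k2=λ(1+1/2z)y_n ⇒ h·k2=z(1+1/2z)y_n
  y_{n+1}/y_n = 1 + 1/2z + 1/2z(1+1/2z) = 1 + z + 1/4z²
  Hence R(z) = 1 + z + 1/4z².

Find x<0 with |R(x)|<1.
x=-0.98: |R|=0.2601
R=1: x+1/4x²=0 ⇒ x=−4=-4.0000; min R=1−1/(4·1/4)=0.0000>−1
Confirm numerically:
  x=-3.029: |R|=0.26471 <1
  x=-2.818: |R|=0.16728 <1
  x=-2.761: |R|=0.14478 <1
  x=-2.709: |R|=0.12567 <1
  x=-4.558: |R|=1.63584 >1
  x=-4.090: |R|=1.09202 >1
Stable set (-4.0000, 0).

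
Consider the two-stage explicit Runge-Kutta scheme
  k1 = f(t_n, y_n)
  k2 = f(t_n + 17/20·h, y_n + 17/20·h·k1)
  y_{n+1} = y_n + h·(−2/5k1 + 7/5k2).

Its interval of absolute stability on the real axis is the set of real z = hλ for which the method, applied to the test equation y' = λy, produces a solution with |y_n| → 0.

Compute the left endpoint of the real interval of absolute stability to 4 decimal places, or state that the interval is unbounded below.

Set f=λy, z=hλ:
  k1=λy_n ⇒ h·k1=z·y_n;  k2=λ(1+17/20z)y_n ⇒ h·k2=z(1+17/20z)y_n
  y_{n+1}/y_n = 1 − 2/5z + 7/5z(1+17/20z) = 1 + z + 119/100z²
  so R(z) = 1 + z + 119/100z².

Solve |R(x)|<1 on ℝ⁻.
x=-1.57: |R|=2.3632
R=1: x+119/100x²=0 ⇒ x=−100/119=-0.8403; min R=1−1/(4·119/100)=0.7899>−1
Confirm numerically:
  x=-0.738: |R|=0.91013 <1
  x=-0.610: |R|=0.83280 <1
  x=-0.427: |R|=0.78997 <1
  x=-1.401: |R|=1.93473 >1
  x=-1.058: |R|=1.27404 >1
Interval (-0.8403, 0).

z* = -0.8403.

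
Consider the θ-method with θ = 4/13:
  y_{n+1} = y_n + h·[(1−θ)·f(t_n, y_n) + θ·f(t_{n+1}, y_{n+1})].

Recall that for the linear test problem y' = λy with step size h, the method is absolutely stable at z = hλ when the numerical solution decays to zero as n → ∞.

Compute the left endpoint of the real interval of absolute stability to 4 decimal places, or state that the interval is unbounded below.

left endpoint -5.2000.

Set f=λy, z=hλ:
  y_{n+1} = y_n + z·[9/13·y_n + 4/13·y_{n+1}] ⇒ (1 − 4/13z)y_{n+1} = (1 + 9/13z)y_n
  ⇒ R(z) = (1 + 9/13z)/(1 − 4/13z).

Need |R(x)|<1, x<0.
x=-1.68: |R|=0.1075
R=−1: 1+9/13x = −1+4/13x ⇒ -5/13x=2 ⇒ x=2/(-5/13)=-5.2000
Confirm numerically:
  x=-4.874: |R|=0.94984 <1
  x=-3.201: |R|=0.61266 <1
  x=-2.173: |R|=0.30228 <1
  x=-5.789: |R|=1.08145 >1
  x=-5.473: |R|=1.03912 >1
  x=-5.253: |R|=1.00779 >1
Stable set (-5.2000, 0).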